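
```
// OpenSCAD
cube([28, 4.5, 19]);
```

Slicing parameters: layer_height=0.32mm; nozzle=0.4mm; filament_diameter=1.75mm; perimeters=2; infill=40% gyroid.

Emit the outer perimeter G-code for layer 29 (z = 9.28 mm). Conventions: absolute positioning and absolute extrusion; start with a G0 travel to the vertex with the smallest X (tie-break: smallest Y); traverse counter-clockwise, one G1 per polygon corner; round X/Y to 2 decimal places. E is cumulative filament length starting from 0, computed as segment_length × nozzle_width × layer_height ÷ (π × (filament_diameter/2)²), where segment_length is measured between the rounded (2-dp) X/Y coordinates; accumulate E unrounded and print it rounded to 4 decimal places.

At z = 9.28 mm: the cube (footprint 28×4.5) is included at this height. The outline is a single polygon with 4 vertices. Extrusion per mm of travel: 0.4 × 0.32 / (π × 0.875²) = 0.053216. Accumulating E over each segment gives final E = 3.4591.

G0 X0.00 Y0.00 Z9.28
G1 X28.00 Y0.00 E1.4901
G1 X28.00 Y4.50 E1.7295
G1 X0.00 Y4.50 E3.2196
G1 X0.00 Y0.00 E3.4591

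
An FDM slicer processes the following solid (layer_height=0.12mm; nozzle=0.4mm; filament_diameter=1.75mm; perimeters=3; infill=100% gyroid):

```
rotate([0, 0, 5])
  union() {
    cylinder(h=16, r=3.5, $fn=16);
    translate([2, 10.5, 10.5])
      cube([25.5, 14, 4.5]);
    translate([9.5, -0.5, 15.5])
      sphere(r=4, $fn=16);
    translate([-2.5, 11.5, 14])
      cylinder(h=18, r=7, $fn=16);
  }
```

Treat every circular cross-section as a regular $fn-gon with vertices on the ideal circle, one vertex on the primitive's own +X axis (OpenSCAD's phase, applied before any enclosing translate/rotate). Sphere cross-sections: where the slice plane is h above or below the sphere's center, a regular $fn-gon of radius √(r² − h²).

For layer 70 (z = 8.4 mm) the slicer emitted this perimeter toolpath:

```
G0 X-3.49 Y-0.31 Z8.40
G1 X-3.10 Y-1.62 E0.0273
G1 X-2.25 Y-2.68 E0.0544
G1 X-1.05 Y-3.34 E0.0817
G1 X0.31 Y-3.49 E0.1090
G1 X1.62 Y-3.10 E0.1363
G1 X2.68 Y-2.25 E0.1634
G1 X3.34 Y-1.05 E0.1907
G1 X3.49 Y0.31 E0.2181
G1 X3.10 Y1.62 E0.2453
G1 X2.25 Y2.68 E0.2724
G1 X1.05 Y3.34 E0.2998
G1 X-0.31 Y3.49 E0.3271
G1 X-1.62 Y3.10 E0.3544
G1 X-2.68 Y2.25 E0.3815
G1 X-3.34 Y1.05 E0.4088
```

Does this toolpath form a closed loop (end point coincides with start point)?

no

Start point (G0): (-3.49, -0.31). End point (last G1): the path does not return to the start — open.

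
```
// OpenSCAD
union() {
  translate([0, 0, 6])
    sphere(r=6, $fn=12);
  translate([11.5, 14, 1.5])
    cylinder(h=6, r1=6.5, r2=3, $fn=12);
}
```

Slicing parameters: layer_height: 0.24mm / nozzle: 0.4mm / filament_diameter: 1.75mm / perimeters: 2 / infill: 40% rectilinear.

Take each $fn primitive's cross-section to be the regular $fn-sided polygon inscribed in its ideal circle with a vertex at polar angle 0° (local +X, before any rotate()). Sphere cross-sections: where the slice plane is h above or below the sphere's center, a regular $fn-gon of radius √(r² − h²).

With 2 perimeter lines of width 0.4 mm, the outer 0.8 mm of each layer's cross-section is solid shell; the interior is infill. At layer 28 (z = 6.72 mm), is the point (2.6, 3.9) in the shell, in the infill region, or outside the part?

At z = 6.72 mm: the r=6 sphere contributes a regular 12-gon of circumradius √(6²−0.72²) = 5.957; the cone at (11.5, 14) contributes a regular 12-gon of circumradius 3.455 (interpolated between r1=6.5 and r2=3 at t=0.870); Taking the union: the 2 present regions are separate (no shared area or edge), so areas and boundary lengths simply add and each stays a separate island — 2 connected regions. Overall, the cross-section has 2 separate islands. The nearest boundary edge runs (2.98, 5.16)→(5.16, 2.98); distance from the point to it = 1.16 mm. (Shell/infill is judged within the island containing the point — the largest one.) The point is inside the cross-section and 1.16 mm from the nearest boundary — more than the 0.8 mm shell width (2 × 0.4), so it's in the infill interior.

infill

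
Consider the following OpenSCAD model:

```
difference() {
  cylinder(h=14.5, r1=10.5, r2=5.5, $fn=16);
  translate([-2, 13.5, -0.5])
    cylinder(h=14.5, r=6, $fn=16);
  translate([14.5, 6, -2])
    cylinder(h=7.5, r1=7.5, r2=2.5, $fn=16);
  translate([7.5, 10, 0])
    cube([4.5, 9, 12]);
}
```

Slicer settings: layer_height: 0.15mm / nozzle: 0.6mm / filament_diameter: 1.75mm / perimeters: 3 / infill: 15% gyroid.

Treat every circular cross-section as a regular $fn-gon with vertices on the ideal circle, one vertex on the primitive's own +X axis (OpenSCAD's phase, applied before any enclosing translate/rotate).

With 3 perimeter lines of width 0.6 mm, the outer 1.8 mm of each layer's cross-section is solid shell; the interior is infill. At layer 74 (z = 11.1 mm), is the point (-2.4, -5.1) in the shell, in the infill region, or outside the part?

shell

At z = 11.1 mm: the cone contributes a regular 16-gon of circumradius 6.672 (interpolated between r1=10.5 and r2=5.5 at t=0.766); the cylinder at (-2, 13.5): section is a regular 16-gon, circumradius r=6; the cone at (14.5, 6) is not intersected at this z (z outside [-2, 5.5]); the cube at (7.5, 10) is present — its section is the full 4.5×9 rectangle; After the difference (first − rest): starting from the cone, the r=6 cylinder at (-2, 13.5) misses the remaining region (no effect); the 4.5×9 cube at (7.5, 10) misses the remaining region (no effect) — 1 connected region. Overall, the cross-section is a single solid region. The nearest boundary edge runs (-2.55, -6.16)→(-4.72, -4.72); distance from the point to it = 0.97 mm. The point is inside the cross-section, 0.97 mm from the nearest boundary — within the 1.8 mm shell band (3 × 0.6).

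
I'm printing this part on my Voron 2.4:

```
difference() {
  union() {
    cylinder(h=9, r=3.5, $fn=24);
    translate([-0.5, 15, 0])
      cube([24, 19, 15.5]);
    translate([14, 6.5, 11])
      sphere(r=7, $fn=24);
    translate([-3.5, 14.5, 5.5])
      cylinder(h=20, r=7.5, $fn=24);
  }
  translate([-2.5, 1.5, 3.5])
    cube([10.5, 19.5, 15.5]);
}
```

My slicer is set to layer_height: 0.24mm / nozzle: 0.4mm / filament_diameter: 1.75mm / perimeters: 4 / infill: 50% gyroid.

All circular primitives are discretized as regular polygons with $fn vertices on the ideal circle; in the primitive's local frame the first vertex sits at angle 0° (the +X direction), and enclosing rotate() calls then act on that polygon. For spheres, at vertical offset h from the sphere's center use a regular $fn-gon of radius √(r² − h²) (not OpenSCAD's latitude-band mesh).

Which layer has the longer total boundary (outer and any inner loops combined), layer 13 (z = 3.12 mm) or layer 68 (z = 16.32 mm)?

layer 13 (z = 3.12 mm)

Layer 13 (z = 3.12): the r=3.5 cylinder gives a regular 24-gon of circumradius 3.5 (constant along its height) (perimeter = 2·24·3.500·sin(180°/24) = 21.93 mm); the 24×19 cube at (-0.5, 15) contributes its full rectangle (perimeter 86.00 mm); the sphere at (14, 6.5) is absent (|z−center|=7.880 > r=7); the cylinder at (-3.5, 14.5) does not reach this height (z outside [5.5, 25.5]); Combining (union): the 2 present regions are separate (no shared area or edge), so areas and boundary lengths simply add and each stays a separate island — boundary = 107.93 mm; the cube at (-2.5, 1.5) is not intersected at this z (z outside [3.5, 19]); Subtracting the remaining from the first: none of the subtracted shapes is present at this height, so that combined region is unchanged — boundary = 107.93 mm. So its perimeter = 107.93 mm. Layer 68 (z = 16.32): the cylinder does not reach this height (z outside [0, 9]); the cube at (-0.5, 15) is absent (z outside [0, 15.5]); the r=7 sphere at (14, 6.5) slices to a regular 24-gon of circumradius 4.549 (√(r²−h²) with h=5.32 from center) (perimeter = 2·24·4.549·sin(180°/24) = 28.50 mm); the r=7.5 cylinder at (-3.5, 14.5) gives a regular 24-gon of circumradius 7.5 (constant along its height) (perimeter = 2·24·7.500·sin(180°/24) = 46.99 mm); Taking the union: the 2 present regions are separate (no shared area or edge), so areas and boundary lengths simply add and each stays a separate island — boundary = 75.49 mm; the cube at (-2.5, 1.5) (footprint 10.5×19.5) is included at this height (perimeter 60.00 mm); Taking the first minus the rest: starting from that combined region, the 10.5×19.5 cube at (-2.5, 1.5) partially overlaps it — only the 71.06 mm² overlap (of its 204.75 mm²) is removed, clipping the outline — boundary = 73.52 mm. So its perimeter = 73.52 mm. Layer 13 is larger (107.93 vs 73.52 mm).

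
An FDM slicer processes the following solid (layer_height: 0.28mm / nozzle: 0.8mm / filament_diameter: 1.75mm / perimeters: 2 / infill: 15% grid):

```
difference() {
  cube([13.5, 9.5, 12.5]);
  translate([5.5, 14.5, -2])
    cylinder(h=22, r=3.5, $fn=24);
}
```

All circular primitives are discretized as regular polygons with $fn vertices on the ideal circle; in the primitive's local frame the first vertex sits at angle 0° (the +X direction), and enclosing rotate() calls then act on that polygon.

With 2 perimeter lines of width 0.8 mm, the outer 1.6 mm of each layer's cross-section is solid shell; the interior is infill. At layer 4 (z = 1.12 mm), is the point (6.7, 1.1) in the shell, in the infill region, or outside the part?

At z = 1.12 mm: the 13.5×9.5 cube contributes its full rectangle; the cylinder at (5.5, 14.5): section is a regular 24-gon, circumradius r=3.5; Subtracting the remaining from the first: starting from the 13.5×9.5 cube, the r=3.5 cylinder at (5.5, 14.5) misses the remaining region (no effect) — 1 connected region. Overall, the cross-section is a single solid region. The nearest boundary edge runs (13.50, 0.00)→(0.00, 0.00); distance from the point to it = 1.10 mm. The point is inside the cross-section, 1.10 mm from the nearest boundary — within the 1.6 mm shell band (2 × 0.8).

shell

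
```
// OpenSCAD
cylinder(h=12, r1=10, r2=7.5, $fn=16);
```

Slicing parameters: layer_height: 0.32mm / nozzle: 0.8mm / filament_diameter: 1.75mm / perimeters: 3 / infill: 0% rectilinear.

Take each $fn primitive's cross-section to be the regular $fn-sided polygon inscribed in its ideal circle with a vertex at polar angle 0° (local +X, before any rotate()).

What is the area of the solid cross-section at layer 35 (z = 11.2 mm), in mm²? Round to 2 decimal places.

179.95 mm²

At z = 11.2 mm: the cone (r1=10→r2=7.5) has section circumradius 7.667 here — a regular 16-gon (area = (16/2)·7.667²·sin(360°/16) = 179.95 mm²). Overall, the cross-section is a single solid region. Net area = 179.95 mm².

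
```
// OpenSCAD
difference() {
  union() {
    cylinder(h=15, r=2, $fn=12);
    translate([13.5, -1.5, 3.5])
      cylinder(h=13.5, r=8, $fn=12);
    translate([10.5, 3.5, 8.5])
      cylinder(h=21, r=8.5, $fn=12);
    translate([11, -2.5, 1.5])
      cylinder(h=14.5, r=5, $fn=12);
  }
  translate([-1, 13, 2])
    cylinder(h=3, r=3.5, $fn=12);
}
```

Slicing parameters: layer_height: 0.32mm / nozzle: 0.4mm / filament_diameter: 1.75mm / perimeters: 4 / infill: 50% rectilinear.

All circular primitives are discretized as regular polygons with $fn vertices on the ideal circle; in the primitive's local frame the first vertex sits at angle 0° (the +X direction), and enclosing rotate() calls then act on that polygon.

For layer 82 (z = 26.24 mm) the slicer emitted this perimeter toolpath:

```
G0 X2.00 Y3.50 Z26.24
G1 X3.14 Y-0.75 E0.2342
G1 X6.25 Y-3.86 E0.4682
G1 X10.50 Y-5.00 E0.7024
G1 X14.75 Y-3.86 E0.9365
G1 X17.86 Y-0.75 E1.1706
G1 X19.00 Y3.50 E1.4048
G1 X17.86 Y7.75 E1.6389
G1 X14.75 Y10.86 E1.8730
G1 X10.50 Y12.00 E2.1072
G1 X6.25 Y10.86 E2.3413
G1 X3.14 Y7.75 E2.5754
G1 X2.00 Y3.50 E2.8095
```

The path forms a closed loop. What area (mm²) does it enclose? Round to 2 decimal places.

216.71 mm²

Apply the shoelace formula to the sequence of (X, Y) vertices; enclosed area = 216.71 mm².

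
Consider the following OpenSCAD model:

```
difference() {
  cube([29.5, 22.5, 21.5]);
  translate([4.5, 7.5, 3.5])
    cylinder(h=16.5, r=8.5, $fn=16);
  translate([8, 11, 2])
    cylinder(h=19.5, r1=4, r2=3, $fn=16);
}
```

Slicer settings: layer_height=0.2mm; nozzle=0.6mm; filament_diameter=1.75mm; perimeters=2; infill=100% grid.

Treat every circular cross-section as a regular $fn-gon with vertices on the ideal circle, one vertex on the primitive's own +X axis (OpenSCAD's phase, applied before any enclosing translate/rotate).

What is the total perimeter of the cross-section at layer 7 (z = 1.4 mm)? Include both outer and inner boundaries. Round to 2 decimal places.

104.00 mm

At z = 1.4 mm: the 29.5×22.5 cube contributes its full rectangle (perimeter 104.00 mm); the cylinder at (4.5, 7.5) is absent (z outside [3.5, 20]); the cone at (8, 11) does not reach this height (z outside [2, 21.5]); After the difference (first − rest): none of the subtracted shapes is present at this height, so the 29.5×22.5 cube is unchanged — boundary = 104.00 mm. Overall, the cross-section is a single solid region. Total boundary length (outer) = 104.00 mm.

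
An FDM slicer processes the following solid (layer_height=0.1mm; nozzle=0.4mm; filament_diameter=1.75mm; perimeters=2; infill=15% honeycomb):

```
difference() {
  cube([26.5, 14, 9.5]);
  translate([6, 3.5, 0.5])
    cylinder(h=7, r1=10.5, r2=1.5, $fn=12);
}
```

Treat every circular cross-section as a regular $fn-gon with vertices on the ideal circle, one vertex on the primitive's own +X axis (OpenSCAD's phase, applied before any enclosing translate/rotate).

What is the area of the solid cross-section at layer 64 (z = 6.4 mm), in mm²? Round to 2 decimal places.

At z = 6.4 mm: the 26.5×14 cube contributes its full rectangle (area 371.00 mm²); the cone at (6, 3.5) contributes a regular 12-gon of circumradius 2.914 (interpolated between r1=10.5 and r2=1.5 at t=0.843) (area = (12/2)·2.914²·sin(360°/12) = 25.48 mm²); After the difference (first − rest): starting from the 26.5×14 cube (371.00 mm²), the cone at (6, 3.5) lies wholly inside it (removes its full 25.48 mm² and its 18.10 mm outline becomes a hole wall) — area = 345.52 mm². Overall, the cross-section is one region with 1 hole. Net area = 345.52 mm².

345.52 mm²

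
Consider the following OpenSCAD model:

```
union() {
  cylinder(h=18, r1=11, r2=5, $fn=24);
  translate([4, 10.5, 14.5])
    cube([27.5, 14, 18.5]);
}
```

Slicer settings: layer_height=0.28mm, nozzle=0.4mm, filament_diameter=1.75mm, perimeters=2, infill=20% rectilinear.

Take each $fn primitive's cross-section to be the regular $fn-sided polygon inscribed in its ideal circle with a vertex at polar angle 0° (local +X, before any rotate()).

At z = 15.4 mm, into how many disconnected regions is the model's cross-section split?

At z = 15.4 mm: the cone (r1=11→r2=5) has section circumradius 5.867 here — a regular 24-gon; the 27.5×14 cube at (4, 10.5) contributes its full rectangle; Combining (union): the 2 present regions are separate (no shared area or edge), so areas and boundary lengths simply add and each stays a separate island — 2 connected regions. The result has 2 disconnected regions.

2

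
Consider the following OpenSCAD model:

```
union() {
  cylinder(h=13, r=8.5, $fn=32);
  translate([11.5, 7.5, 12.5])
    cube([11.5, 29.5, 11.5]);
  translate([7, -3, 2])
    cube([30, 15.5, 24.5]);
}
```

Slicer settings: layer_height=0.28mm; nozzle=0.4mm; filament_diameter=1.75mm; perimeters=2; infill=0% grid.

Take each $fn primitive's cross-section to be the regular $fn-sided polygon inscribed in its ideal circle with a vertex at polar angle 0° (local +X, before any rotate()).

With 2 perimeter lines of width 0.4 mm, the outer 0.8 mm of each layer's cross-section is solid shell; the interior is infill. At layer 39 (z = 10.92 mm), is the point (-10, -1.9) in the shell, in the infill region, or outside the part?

At z = 10.92 mm: the r=8.5 cylinder gives a regular 32-gon of circumradius 8.5 (constant along its height); the cube at (11.5, 7.5) is not intersected at this z (z outside [12.5, 24]); the 30×15.5 cube at (7, -3) contributes its full rectangle; Merging all regions: the regions partially overlap (shared area 8.65 mm²), so overlapping operands fuse into one piece — 1 connected region. Overall, the cross-section is a single solid region. The nearest boundary edge runs (-7.85, -3.25)→(-8.34, -1.66); distance from the point to it = 1.68 mm. The point is not inside any of the regions above, so it lies outside the cross-section (1.68 mm from the nearest boundary).

outside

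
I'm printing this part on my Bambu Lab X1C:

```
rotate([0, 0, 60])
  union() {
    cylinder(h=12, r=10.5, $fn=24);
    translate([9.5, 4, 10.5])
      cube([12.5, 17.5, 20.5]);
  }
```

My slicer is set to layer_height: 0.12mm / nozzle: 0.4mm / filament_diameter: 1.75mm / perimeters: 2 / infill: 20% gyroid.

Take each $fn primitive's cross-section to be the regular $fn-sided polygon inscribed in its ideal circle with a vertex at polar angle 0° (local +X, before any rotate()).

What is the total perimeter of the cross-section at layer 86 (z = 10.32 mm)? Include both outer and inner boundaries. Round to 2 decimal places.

65.79 mm

At z = 10.32 mm: the cylinder: section is a regular 24-gon, circumradius r=10.5 (perimeter = 2·24·10.500·sin(180°/24) = 65.79 mm); the cube at (9.5, 4) does not reach this height (z outside [10.5, 31]); Combining (union): only the r=10.5 cylinder is present, so the union is just that shape — boundary = 65.79 mm; (rotated 60° about Z; rotation is an isometry so areas/perimeters/island counts are preserved). Overall, the cross-section is a single solid region. Total boundary length (outer) = 65.79 mm.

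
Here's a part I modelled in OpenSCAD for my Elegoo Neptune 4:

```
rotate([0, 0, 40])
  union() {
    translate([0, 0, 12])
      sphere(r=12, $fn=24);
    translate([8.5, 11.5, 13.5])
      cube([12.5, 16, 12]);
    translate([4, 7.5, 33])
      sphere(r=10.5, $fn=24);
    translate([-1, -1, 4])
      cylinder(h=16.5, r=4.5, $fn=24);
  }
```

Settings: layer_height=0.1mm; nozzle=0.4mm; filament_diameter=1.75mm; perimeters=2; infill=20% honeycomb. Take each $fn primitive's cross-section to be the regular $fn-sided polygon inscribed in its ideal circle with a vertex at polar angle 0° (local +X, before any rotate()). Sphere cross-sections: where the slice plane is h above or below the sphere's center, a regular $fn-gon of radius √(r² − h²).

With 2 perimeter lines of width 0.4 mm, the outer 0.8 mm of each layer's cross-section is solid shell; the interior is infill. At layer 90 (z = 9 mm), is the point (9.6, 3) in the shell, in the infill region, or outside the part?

infill

At z = 9 mm: the r=12 sphere contributes a regular 24-gon of circumradius √(12²−3²) = 11.619; the cube at (8.5, 11.5) is absent (z outside [13.5, 25.5]); the sphere at (4, 7.5) does not reach this height (|z−center|=24.000 > r=10.5); the r=4.5 cylinder at (-1, -1) gives a regular 24-gon of circumradius 4.5 (constant along its height); Combining (union): the r=4.5 cylinder at (-1, -1) lies entirely inside the r=12 sphere, so the union is just the r=12 sphere — 1 connected region; (rotated 40° about Z; rotation is an isometry so areas/perimeters/island counts are preserved). Overall, the cross-section is a single solid region. Undo the 40° rotation: the query point maps to (9.282, -3.873) in the un-rotated model frame. The nearest boundary edge runs (11.22, -3.01)→(10.06, -5.81); distance from the point to it = 1.46 mm. The point is inside the cross-section and 1.46 mm from the nearest boundary — more than the 0.8 mm shell width (2 × 0.4), so it's in the infill interior.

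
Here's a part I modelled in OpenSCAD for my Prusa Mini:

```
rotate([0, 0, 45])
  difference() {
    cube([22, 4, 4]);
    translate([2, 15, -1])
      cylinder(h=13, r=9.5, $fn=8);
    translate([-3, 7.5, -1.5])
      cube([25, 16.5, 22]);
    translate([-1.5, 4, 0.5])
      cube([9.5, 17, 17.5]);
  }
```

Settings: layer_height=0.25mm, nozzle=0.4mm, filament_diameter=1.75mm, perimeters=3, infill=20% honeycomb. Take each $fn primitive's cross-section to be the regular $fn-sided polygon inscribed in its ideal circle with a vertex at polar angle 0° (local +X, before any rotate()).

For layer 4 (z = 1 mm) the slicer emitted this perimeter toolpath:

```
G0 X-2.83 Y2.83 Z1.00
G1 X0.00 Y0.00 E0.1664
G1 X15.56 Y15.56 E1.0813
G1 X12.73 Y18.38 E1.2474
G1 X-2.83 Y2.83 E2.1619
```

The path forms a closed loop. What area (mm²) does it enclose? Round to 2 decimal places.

Apply the shoelace formula to the sequence of (X, Y) vertices; enclosed area = 87.98 mm².

87.98 mm²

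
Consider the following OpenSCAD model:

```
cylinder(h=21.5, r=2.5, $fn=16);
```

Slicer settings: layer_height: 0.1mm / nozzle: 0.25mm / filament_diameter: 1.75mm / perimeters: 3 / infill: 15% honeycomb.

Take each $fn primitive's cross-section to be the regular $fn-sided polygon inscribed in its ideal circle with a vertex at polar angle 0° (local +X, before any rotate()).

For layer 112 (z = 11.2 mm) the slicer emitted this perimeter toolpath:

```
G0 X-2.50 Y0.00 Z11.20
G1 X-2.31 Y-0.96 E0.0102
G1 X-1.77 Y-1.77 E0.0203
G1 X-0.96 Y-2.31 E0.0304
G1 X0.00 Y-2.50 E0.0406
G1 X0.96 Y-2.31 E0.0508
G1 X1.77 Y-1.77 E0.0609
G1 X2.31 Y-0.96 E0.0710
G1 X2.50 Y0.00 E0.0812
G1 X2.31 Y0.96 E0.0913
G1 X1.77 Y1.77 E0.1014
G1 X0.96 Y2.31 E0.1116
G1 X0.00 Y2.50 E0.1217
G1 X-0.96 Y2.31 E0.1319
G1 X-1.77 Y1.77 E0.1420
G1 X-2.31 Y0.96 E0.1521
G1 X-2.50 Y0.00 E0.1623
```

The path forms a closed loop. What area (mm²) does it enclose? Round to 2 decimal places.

19.16 mm²

Apply the shoelace formula to the sequence of (X, Y) vertices; enclosed area = 19.16 mm².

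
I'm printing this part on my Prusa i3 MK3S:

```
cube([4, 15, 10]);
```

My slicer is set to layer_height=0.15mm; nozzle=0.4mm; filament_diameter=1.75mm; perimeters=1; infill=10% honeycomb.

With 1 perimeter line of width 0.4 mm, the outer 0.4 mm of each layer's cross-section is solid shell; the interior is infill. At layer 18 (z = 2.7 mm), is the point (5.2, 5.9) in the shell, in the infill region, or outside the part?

outside

At z = 2.7 mm: the 4×15 cube contributes its full rectangle. Overall, the cross-section is a single solid region. The nearest boundary edge runs (4.00, 0.00)→(4.00, 15.00); distance from the point to it = 1.20 mm. The point is not inside any of the regions above, so it lies outside the cross-section (1.20 mm from the nearest boundary).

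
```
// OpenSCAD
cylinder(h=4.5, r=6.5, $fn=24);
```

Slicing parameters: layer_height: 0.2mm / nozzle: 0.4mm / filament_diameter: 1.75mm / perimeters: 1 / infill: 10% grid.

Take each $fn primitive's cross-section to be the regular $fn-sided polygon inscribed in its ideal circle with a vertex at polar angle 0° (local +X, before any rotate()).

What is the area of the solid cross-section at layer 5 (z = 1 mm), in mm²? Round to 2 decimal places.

At z = 1 mm: the r=6.5 cylinder contributes a regular 24-gon of circumradius 6.5 (area = (24/2)·6.500²·sin(360°/24) = 131.22 mm²). Overall, the cross-section is a single solid region. Net area = 131.22 mm².

131.22 mm²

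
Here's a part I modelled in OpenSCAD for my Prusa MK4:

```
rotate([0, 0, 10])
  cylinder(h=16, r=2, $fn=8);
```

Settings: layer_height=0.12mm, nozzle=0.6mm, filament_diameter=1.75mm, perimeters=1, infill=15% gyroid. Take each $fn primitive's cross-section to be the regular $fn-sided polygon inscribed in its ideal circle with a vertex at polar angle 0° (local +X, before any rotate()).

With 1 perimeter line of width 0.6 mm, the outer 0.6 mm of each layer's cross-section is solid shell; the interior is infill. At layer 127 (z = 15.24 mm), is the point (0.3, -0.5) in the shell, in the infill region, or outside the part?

infill

At z = 15.24 mm: the cylinder: section is a regular 8-gon, circumradius r=2; (rotated 10° about Z; rotation is an isometry so areas/perimeters/island counts are preserved). Overall, the cross-section is a single solid region. Undo the 10° rotation: the query point maps to (0.209, -0.544) in the un-rotated model frame. The nearest boundary edge runs (-0.00, -2.00)→(1.41, -1.41); distance from the point to it = 1.26 mm. The point is inside the cross-section and 1.26 mm from the nearest boundary — more than the 0.6 mm shell width (1 × 0.6), so it's in the infill interior.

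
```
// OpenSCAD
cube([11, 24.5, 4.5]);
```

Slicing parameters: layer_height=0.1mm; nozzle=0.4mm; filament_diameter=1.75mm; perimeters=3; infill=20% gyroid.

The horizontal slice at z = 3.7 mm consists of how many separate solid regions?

At z = 3.7 mm: the cube is present — its section is the full 11×24.5 rectangle. The result has 1 disconnected region.

1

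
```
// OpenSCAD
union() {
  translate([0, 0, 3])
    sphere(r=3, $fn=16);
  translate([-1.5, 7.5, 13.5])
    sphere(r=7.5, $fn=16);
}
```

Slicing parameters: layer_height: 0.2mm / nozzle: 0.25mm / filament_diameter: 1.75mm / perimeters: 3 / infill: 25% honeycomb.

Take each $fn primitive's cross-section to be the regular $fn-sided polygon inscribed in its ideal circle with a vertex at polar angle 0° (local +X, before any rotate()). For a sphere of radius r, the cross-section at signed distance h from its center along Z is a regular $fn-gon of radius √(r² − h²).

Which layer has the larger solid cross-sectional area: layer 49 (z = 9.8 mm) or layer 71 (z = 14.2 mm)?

layer 71 (z = 14.2 mm)

Layer 49 (z = 9.8): the sphere is absent (|z−center|=6.800 > r=3); the r=7.5 sphere at (-1.5, 7.5) slices to a regular 16-gon of circumradius 6.524 (√(r²−h²) with h=3.7 from center) (area = (16/2)·6.524²·sin(360°/16) = 130.30 mm²); Taking the union: only the r=7.5 sphere at (-1.5, 7.5) is present, so the union is just that shape — area = 130.30 mm². So its area = 130.30 mm². Layer 71 (z = 14.2): the sphere does not reach this height (|z−center|=11.200 > r=3); the r=7.5 sphere at (-1.5, 7.5) slices to a regular 16-gon of circumradius 7.467 (√(r²−h²) with h=0.7 from center) (area = (16/2)·7.467²·sin(360°/16) = 170.71 mm²); Combining (union): only the r=7.5 sphere at (-1.5, 7.5) is present, so the union is just that shape — area = 170.71 mm². So its area = 170.71 mm². Layer 71 is larger (170.71 vs 130.30 mm²).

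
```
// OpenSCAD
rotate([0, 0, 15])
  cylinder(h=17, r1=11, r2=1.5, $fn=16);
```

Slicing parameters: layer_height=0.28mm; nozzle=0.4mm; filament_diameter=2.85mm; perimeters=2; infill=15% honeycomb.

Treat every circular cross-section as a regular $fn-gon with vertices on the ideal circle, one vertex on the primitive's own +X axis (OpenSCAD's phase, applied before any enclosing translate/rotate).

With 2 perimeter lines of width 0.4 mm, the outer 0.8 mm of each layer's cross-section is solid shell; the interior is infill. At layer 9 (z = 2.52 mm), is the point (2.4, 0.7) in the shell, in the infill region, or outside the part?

At z = 2.52 mm: the cone (r1=11→r2=1.5) has section circumradius 9.592 here — a regular 16-gon; (whole slice rotated 15° about Z — lengths, areas and connectivity unchanged). Overall, the cross-section is a single solid region. Undo the 15° rotation: the query point maps to (2.499, 0.055) in the un-rotated model frame. The nearest boundary edge runs (9.59, 0.00)→(8.86, 3.67); distance from the point to it = 6.95 mm. The point is inside the cross-section and 6.95 mm from the nearest boundary — more than the 0.8 mm shell width (2 × 0.4), so it's in the infill interior.

infill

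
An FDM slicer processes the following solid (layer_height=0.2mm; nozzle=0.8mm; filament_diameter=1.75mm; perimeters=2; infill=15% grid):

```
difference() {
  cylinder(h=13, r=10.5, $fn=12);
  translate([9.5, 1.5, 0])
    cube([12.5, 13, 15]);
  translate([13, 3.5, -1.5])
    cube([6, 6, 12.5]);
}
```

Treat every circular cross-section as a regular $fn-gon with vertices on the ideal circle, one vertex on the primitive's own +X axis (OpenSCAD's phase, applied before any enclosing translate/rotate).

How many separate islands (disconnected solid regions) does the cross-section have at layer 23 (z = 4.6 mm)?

1

At z = 4.6 mm: the r=10.5 cylinder contributes a regular 12-gon of circumradius 10.5; the cube at (9.5, 1.5) is present — its section is the full 12.5×13 rectangle; the cube at (13, 3.5) (footprint 6×6) is included at this height; Taking the first minus the rest: starting from the r=10.5 cylinder, the 12.5×13 cube at (9.5, 1.5) partially overlaps it — only the 0.67 mm² overlap (of its 162.50 mm²) is removed, clipping the outline; the 6×6 cube at (13, 3.5) misses the remaining region (no effect) — 1 connected region. Overall, the cross-section is a single solid region. Island count = 1.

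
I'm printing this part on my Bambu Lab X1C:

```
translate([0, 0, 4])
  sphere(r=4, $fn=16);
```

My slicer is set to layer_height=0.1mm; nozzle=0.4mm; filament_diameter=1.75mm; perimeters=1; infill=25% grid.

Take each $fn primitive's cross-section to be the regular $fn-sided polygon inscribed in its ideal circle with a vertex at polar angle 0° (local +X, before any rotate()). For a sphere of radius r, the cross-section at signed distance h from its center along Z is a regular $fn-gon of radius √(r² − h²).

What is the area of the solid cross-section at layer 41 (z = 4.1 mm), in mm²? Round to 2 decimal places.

At z = 4.1 mm: the r=4 sphere contributes a regular 16-gon of circumradius √(4²−0.1²) = 3.999 (area = (16/2)·3.999²·sin(360°/16) = 48.95 mm²). Overall, the cross-section is a single solid region. Net area = 48.95 mm².

48.95 mm²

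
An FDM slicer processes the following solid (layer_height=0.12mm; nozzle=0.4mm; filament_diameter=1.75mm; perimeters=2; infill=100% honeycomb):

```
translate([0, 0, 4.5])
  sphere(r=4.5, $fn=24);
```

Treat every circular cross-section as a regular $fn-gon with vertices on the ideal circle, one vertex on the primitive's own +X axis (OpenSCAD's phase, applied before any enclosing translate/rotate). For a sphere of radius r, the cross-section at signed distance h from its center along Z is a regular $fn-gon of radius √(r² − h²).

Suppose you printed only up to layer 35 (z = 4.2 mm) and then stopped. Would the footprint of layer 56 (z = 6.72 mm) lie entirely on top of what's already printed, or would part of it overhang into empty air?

entirely on top

Compare the two slices. At z = 4.2: the r=4.5 sphere slices to a regular 24-gon of circumradius 4.490 (√(r²−h²) with h=0.3 from center) (area = (24/2)·4.490²·sin(360°/24) = 62.61 mm²). At z = 6.72: the r=4.5 sphere contributes a regular 24-gon of circumradius √(4.5²−2.22²) = 3.914 (area = (24/2)·3.914²·sin(360°/24) = 47.59 mm²). Checking containment: the cross-section at z = 6.72 is a subset of the cross-section at z = 4.2.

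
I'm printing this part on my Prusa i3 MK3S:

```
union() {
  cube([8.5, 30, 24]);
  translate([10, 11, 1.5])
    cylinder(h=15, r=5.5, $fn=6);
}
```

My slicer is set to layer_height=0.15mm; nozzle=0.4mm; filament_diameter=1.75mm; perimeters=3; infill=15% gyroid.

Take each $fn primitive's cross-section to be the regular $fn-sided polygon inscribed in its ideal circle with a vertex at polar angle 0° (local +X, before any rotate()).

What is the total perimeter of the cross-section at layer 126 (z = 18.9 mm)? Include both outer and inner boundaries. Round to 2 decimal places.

77.00 mm

At z = 18.9 mm: the 8.5×30 cube contributes its full rectangle (perimeter 77.00 mm); the cylinder at (10, 11) is not intersected at this z (z outside [1.5, 16.5]); Taking the union: only the 8.5×30 cube is present, so the union is just that shape — boundary = 77.00 mm. Overall, the cross-section is a single solid region. Total boundary length (outer) = 77.00 mm.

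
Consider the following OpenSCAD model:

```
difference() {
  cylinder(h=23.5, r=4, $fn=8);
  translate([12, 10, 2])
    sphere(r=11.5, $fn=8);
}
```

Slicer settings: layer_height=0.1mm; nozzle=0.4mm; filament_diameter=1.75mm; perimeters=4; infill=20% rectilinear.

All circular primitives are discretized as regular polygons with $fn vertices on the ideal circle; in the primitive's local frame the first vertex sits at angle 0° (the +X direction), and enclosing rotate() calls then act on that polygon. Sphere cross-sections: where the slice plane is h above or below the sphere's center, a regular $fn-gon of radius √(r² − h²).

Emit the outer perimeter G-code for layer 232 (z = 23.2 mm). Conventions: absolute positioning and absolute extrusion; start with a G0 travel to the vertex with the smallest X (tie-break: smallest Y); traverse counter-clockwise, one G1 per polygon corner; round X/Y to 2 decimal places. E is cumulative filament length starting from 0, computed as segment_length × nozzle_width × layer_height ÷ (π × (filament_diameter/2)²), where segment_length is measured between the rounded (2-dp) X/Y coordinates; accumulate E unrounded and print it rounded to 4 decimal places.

G0 X-4.00 Y0.00 Z23.20
G1 X-2.83 Y-2.83 E0.0509
G1 X0.00 Y-4.00 E0.1019
G1 X2.83 Y-2.83 E0.1528
G1 X4.00 Y0.00 E0.2037
G1 X2.83 Y2.83 E0.2546
G1 X0.00 Y4.00 E0.3056
G1 X-2.83 Y2.83 E0.3565
G1 X-4.00 Y0.00 E0.4074

At z = 23.2 mm: the cylinder: section is a regular 8-gon, circumradius r=4; the sphere at (12, 10) is absent (|z−center|=21.200 > r=11.5); After the difference (first − rest): none of the subtracted shapes is present at this height, so the r=4 cylinder is unchanged — 1 connected region. The outline is a single polygon with 8 vertices. Extrusion per mm of travel: 0.4 × 0.1 / (π × 0.875²) = 0.016630. Accumulating E over each segment gives final E = 0.4074.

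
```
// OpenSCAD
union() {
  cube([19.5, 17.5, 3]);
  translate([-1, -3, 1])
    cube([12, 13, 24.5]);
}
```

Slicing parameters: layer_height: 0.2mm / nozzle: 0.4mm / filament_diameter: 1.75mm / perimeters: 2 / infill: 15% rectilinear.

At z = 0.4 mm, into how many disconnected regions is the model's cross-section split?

1

At z = 0.4 mm: the cube (footprint 19.5×17.5) is included at this height; the cube at (-1, -3) is absent (z outside [1, 25.5]); Merging all regions: only the 19.5×17.5 cube is present, so the union is just that shape — 1 connected region. The result has 1 disconnected region.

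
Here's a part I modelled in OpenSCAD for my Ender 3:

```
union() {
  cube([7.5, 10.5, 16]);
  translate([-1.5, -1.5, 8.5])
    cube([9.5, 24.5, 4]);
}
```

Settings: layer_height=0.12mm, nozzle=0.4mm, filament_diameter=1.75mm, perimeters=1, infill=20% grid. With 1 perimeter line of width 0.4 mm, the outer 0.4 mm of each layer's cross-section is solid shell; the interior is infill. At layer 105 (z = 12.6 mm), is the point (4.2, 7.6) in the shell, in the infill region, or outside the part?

At z = 12.6 mm: the cube (footprint 7.5×10.5) is included at this height; the cube at (-1.5, -1.5) is not intersected at this z (z outside [8.5, 12.5]); Combining (union): only the 7.5×10.5 cube is present, so the union is just that shape — 1 connected region. Overall, the cross-section is a single solid region. The nearest boundary edge runs (7.50, 10.50)→(0.00, 10.50); distance from the point to it = 2.90 mm. The point is inside the cross-section and 2.90 mm from the nearest boundary — more than the 0.4 mm shell width (1 × 0.4), so it's in the infill interior.

infill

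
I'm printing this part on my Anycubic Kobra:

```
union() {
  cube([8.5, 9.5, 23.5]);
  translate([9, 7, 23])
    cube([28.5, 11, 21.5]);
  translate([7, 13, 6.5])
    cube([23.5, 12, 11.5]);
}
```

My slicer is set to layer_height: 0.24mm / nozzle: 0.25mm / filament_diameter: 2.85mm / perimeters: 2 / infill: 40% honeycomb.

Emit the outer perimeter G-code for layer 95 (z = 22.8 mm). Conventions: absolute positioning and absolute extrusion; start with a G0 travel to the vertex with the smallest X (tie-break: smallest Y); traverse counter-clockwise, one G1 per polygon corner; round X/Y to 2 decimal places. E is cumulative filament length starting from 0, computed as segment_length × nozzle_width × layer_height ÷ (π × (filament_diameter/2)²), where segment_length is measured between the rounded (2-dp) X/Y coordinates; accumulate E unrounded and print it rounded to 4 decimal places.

G0 X0.00 Y0.00 Z22.80
G1 X8.50 Y0.00 E0.0799
G1 X8.50 Y9.50 E0.1693
G1 X0.00 Y9.50 E0.2492
G1 X0.00 Y0.00 E0.3386

At z = 22.8 mm: the cube (footprint 8.5×9.5) is included at this height; the cube at (9, 7) is not intersected at this z (z outside [23, 44.5]); the cube at (7, 13) does not reach this height (z outside [6.5, 18]); Merging all regions: only the 8.5×9.5 cube is present, so the union is just that shape — 1 connected region. The outline is a single polygon with 4 vertices. Extrusion per mm of travel: 0.25 × 0.24 / (π × 1.425²) = 0.009405. Accumulating E over each segment gives final E = 0.3386.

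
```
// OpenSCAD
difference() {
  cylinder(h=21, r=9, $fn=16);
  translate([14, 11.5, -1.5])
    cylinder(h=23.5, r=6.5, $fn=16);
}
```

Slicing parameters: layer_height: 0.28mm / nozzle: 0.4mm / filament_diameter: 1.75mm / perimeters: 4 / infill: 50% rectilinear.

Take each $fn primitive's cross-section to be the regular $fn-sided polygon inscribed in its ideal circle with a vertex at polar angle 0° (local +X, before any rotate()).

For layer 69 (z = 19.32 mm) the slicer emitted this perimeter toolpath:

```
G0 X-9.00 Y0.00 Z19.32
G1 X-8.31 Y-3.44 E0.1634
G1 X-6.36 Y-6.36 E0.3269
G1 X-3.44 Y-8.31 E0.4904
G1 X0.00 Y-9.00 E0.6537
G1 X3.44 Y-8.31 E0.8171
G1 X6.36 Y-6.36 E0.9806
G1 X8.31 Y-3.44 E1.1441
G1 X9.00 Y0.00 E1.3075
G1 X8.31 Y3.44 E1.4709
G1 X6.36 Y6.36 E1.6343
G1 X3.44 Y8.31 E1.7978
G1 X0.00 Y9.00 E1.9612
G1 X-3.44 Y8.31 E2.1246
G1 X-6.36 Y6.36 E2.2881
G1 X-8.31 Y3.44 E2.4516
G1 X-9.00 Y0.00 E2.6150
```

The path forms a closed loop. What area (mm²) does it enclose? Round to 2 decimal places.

Apply the shoelace formula to the sequence of (X, Y) vertices; enclosed area = 247.73 mm².

247.73 mm²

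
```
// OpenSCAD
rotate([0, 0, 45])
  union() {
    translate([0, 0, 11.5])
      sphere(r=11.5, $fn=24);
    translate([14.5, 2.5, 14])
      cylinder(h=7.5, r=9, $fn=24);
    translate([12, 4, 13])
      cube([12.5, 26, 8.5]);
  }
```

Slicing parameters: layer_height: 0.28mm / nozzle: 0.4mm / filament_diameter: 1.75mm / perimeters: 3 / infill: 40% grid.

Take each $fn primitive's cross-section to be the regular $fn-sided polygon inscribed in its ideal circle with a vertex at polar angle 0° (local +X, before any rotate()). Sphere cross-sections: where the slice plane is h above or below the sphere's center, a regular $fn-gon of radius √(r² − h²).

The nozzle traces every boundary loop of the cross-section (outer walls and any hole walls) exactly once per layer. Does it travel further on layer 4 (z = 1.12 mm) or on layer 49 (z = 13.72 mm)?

layer 49 (z = 13.72 mm)

Layer 4 (z = 1.12): the sphere: section is a regular 24-gon, circumradius = √(r²−h²) = √(11.5²−10.38²) = 4.950 (perimeter = 2·24·4.950·sin(180°/24) = 31.01 mm); the cylinder at (14.5, 2.5) does not reach this height (z outside [14, 21.5]); the cube at (12, 4) is absent (z outside [13, 21.5]); Merging all regions: only the r=11.5 sphere is present, so the union is just that shape — boundary = 31.01 mm; (whole slice rotated 45° about Z — lengths, areas and connectivity unchanged). So its perimeter = 31.01 mm. Layer 49 (z = 13.72): the r=11.5 sphere contributes a regular 24-gon of circumradius √(11.5²−2.22²) = 11.284 (perimeter = 2·24·11.284·sin(180°/24) = 70.70 mm); the cylinder at (14.5, 2.5) does not reach this height (z outside [14, 21.5]); the cube at (12, 4) is present — its section is the full 12.5×26 rectangle (perimeter 77.00 mm); Combining (union): the 2 present regions are separate (no shared area or edge), so areas and boundary lengths simply add and each stays a separate island — boundary = 147.70 mm; (rotated 45° about Z; rotation is an isometry so areas/perimeters/island counts are preserved). So its perimeter = 147.70 mm. Layer 49 is larger (147.70 vs 31.01 mm).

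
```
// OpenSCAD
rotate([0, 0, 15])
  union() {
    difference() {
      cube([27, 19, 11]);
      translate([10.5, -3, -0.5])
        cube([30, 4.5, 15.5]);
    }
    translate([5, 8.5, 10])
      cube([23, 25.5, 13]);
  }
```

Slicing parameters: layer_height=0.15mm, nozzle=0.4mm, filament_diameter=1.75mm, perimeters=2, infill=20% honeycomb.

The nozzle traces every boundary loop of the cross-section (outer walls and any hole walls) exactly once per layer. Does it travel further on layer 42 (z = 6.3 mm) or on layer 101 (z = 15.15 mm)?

layer 101 (z = 15.15 mm)

Layer 42 (z = 6.3): the 27×19 cube contributes its full rectangle (perimeter 92.00 mm); the cube at (10.5, -3) (footprint 30×4.5) is included at this height (perimeter 69.00 mm); Taking the first minus the rest: starting from the 27×19 cube, the 30×4.5 cube at (10.5, -3) partially overlaps it — only the 24.75 mm² overlap (of its 135.00 mm²) is removed, clipping the outline — boundary = 92.00 mm; the cube at (5, 8.5) is absent (z outside [10, 23]); Combining (union): only that combined region is present, so the union is just that shape — boundary = 92.00 mm; (whole slice rotated 15° about Z — lengths, areas and connectivity unchanged). So its perimeter = 92.00 mm. Layer 101 (z = 15.15): the cube does not reach this height (z outside [0, 11]); the cube at (10.5, -3) is absent (z outside [-0.5, 15]); After the difference (first − rest): the first operand is absent here, so nothing remains; the 23×25.5 cube at (5, 8.5) contributes its full rectangle (perimeter 97.00 mm); Taking the union: only the 23×25.5 cube at (5, 8.5) is present, so the union is just that shape — boundary = 97.00 mm; (whole slice rotated 15° about Z — lengths, areas and connectivity unchanged). So its perimeter = 97.00 mm. Layer 101 is larger (97.00 vs 92.00 mm).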